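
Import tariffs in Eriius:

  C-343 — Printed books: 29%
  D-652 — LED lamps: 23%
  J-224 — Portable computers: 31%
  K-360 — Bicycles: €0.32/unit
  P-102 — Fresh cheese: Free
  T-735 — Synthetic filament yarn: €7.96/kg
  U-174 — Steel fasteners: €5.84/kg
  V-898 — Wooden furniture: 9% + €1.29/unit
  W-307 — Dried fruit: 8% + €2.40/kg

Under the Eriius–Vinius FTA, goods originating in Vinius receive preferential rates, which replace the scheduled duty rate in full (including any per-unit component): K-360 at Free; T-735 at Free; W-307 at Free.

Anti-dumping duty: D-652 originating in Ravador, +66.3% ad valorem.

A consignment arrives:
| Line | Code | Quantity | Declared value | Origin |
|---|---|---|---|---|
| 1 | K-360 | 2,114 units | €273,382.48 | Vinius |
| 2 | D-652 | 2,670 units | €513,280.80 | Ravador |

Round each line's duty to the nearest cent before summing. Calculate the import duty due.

€458,359.75

Line 1 (K-360, Vinius, 2,114 units, €273,382.48):
Base rate for K-360 is €0.32/unit.
Origin Vinius qualifies under the Eriius–Vinius agreement and K-360 is covered: preferential rate Free applies instead.
Duty = €273,382.48 × 0% = €0.00.
Line 2 (D-652, Ravador, 2,670 units, €513,280.80):
Base rate for D-652 is 23%.
Additional duty on D-652 from Ravador: +66.3%. Applied ad valorem rate: 23% + 66.3% = 89.3%.
Duty = €513,280.80 × 89.3% = €458,359.75.
Total = €0.00 + €458,359.75 = €458,359.75.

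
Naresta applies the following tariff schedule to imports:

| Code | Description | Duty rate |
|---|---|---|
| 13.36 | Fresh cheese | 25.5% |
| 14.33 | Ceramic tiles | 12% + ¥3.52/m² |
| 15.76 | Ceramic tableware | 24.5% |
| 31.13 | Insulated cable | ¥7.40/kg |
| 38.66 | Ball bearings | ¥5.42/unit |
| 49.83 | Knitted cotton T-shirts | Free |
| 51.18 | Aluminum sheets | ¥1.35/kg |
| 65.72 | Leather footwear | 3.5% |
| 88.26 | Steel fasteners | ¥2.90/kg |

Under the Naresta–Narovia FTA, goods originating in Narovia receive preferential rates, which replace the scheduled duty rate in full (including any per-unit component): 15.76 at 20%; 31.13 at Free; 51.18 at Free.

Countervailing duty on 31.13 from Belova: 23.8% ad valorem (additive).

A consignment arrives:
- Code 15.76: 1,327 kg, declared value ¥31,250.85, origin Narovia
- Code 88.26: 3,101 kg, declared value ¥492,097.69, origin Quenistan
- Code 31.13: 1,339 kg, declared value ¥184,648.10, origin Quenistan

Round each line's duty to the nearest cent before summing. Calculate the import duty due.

Line 1 (15.76, Narovia, 1,327 kg, ¥31,250.85):
Base rate for 15.76 is 24.5%.
Origin Narovia qualifies under the Naresta–Narovia agreement and 15.76 is covered: preferential rate 20% applies instead.
Duty = ¥31,250.85 × 20% = ¥6,250.17.
Line 2 (88.26, Quenistan, 3,101 kg, ¥492,097.69):
Base rate for 88.26 is ¥2.90/kg.
Duty = 3,101 × ¥2.90 = ¥8,992.90.
Line 3 (31.13, Quenistan, 1,339 kg, ¥184,648.10):
Base rate for 31.13 is ¥7.40/kg.
31.13 has an FTA preferential rate, but origin Quenistan is not Narovia; base rate stands.
The additional-duty order on 31.13 targets Belova, not Quenistan; it does not apply.
Duty = 1,339 × ¥7.40 = ¥9,908.60.
Total = ¥6,250.17 + ¥8,992.90 + ¥9,908.60 = ¥25,151.67.

¥25,151.67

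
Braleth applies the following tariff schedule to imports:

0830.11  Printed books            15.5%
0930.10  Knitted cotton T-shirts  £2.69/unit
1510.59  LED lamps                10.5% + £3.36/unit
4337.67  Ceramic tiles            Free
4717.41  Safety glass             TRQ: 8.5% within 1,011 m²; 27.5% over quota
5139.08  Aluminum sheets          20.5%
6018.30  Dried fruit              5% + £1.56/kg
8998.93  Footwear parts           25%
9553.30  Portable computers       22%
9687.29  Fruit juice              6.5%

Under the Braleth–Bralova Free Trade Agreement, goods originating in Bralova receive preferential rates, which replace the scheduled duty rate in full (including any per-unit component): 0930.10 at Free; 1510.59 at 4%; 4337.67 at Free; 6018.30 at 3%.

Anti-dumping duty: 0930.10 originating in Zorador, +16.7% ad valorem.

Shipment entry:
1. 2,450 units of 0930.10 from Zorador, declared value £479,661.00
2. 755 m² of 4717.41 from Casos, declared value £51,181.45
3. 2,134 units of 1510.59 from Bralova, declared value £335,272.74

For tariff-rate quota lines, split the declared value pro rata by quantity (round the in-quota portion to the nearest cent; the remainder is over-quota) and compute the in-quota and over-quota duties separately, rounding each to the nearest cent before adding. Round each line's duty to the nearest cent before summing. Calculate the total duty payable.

Line 1 (0930.10, Zorador, 2,450 units, £479,661.00):
Base rate for 0930.10 is £2.69/unit.
0930.10 has an FTA preferential rate, but origin Zorador is not Bralova; base rate stands.
Additional duty on 0930.10 from Zorador: +16.7% ad valorem. Applied ad valorem rate = 16.7%.
Duty = £479,661.00 × 16.7% + 2,450 × £2.69 = £86,693.89.
Line 2 (4717.41, Casos, 755 m², £51,181.45):
Code 4717.41 is under a tariff-rate quota (threshold 1,011 m²). Quantity 755 m² is within the quota, so the in-quota rate 8.5% applies to the full value.
Duty = £51,181.45 × 8.5% = £4,350.42.
Line 3 (1510.59, Bralova, 2,134 units, £335,272.74):
Base rate for 1510.59 is 10.5% + £3.36/unit.
Origin Bralova qualifies under the Braleth–Bralova agreement and 1510.59 is covered: preferential rate 4% applies instead.
Duty = £335,272.74 × 4% = £13,410.91.
Total = £86,693.89 + £4,350.42 + £13,410.91 = £104,455.22.

£104,455.22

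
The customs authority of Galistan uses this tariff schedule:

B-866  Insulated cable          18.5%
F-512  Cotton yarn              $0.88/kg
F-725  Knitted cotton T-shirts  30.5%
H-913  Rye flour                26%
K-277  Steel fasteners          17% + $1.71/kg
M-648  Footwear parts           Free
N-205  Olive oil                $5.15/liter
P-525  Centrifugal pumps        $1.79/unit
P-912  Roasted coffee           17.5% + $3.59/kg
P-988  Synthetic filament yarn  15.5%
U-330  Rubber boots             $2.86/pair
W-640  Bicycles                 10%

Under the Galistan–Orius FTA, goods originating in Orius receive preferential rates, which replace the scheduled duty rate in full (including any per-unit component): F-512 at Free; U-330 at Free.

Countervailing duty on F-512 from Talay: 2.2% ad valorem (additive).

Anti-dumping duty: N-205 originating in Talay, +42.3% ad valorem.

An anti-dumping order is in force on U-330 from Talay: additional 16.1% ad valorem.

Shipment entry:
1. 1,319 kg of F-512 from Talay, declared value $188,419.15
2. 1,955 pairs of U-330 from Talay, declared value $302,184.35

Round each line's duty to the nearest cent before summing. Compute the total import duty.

$59,548.92

Line 1 (F-512, Talay, 1,319 kg, $188,419.15):
Base rate for F-512 is $0.88/kg.
F-512 has an FTA preferential rate, but origin Talay is not Orius; base rate stands.
Additional duty on F-512 from Talay: +2.2% ad valorem. Applied ad valorem rate = 2.2%.
Duty = $188,419.15 × 2.2% + 1,319 × $0.88 = $5,305.94.
Line 2 (U-330, Talay, 1,955 pairs, $302,184.35):
Base rate for U-330 is $2.86/pair.
U-330 has an FTA preferential rate, but origin Talay is not Orius; base rate stands.
Additional duty on U-330 from Talay: +16.1% ad valorem. Applied ad valorem rate = 16.1%.
Duty = $302,184.35 × 16.1% + 1,955 × $2.86 = $54,242.98.
Total = $5,305.94 + $54,242.98 = $59,548.92.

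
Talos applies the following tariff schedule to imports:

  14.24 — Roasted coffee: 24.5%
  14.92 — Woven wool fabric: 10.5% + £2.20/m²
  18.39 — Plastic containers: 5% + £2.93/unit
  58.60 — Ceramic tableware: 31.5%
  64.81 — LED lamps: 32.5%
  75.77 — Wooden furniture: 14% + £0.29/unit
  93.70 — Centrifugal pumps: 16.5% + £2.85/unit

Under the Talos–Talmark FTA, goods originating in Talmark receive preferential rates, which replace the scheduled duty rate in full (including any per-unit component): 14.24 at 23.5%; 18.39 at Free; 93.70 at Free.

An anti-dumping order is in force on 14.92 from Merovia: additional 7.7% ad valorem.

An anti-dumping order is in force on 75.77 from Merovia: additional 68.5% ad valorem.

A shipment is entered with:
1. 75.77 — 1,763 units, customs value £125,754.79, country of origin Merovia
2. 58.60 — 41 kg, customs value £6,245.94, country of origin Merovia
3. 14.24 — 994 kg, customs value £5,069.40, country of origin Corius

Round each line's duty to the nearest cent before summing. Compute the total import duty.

Line 1 (75.77, Merovia, 1,763 units, £125,754.79):
Base rate for 75.77 is 14% + £0.29/unit.
Additional duty on 75.77 from Merovia: +68.5%. Applied ad valorem rate: 14% + 68.5% = 82.5%.
Duty = £125,754.79 × 82.5% + 1,763 × £0.29 = £104,258.97.
Line 2 (58.60, Merovia, 41 kg, £6,245.94):
Base rate for 58.60 is 31.5%.
Duty = £6,245.94 × 31.5% = £1,967.47.
Line 3 (14.24, Corius, 994 kg, £5,069.40):
Base rate for 14.24 is 24.5%.
14.24 has an FTA preferential rate, but origin Corius is not Talmark; base rate stands.
Duty = £5,069.40 × 24.5% = £1,242.00.
Total = £104,258.97 + £1,967.47 + £1,242.00 = £107,468.44.

£107,468.44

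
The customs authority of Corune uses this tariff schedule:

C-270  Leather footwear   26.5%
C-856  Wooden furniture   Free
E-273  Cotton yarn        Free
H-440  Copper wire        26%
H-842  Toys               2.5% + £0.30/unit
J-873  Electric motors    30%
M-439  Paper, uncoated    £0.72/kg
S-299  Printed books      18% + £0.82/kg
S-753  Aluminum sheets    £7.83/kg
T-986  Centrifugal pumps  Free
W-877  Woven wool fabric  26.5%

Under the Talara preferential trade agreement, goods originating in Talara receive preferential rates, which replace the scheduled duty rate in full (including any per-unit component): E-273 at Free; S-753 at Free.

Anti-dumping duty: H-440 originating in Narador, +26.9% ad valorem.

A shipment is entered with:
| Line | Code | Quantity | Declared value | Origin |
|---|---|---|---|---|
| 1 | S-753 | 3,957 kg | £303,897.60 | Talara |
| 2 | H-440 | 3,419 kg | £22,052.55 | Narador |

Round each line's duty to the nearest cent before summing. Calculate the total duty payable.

£11,665.80

Line 1 (S-753, Talara, 3,957 kg, £303,897.60):
Base rate for S-753 is £7.83/kg.
Origin Talara qualifies under the Corune–Talara agreement and S-753 is covered: preferential rate Free applies instead.
Duty = £303,897.60 × 0% = £0.00.
Line 2 (H-440, Narador, 3,419 kg, £22,052.55):
Base rate for H-440 is 26%.
Additional duty on H-440 from Narador: +26.9%. Applied ad valorem rate: 26% + 26.9% = 52.9%.
Duty = £22,052.55 × 52.9% = £11,665.80.
Total = £0.00 + £11,665.80 = £11,665.80.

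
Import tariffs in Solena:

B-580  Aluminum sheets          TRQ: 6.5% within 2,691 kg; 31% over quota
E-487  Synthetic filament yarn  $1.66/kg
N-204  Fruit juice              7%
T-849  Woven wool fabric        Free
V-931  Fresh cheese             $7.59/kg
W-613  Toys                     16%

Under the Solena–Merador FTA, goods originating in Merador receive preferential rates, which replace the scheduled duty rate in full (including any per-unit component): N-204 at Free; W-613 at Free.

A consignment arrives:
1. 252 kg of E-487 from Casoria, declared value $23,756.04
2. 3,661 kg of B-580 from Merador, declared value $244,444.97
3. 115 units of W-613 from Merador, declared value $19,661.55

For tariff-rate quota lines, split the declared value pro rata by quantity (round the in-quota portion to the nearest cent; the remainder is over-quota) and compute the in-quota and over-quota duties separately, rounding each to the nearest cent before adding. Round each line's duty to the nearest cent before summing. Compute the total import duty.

Line 1 (E-487, Casoria, 252 kg, $23,756.04):
Base rate for E-487 is $1.66/kg.
Duty = 252 × $1.66 = $418.32.
Line 2 (B-580, Merador, 3,661 kg, $244,444.97):
Code B-580 is under a tariff-rate quota (threshold 2,691 kg). In-quota: 2,691 kg at 6.5%; over-quota: 970 kg at 31%.
Pro-rata value split: in-quota = $244,444.97 × 2,691/3,661 = $179,678.07; over-quota = $244,444.97 − $179,678.07 = $64,766.90.
In-quota duty = $179,678.07 × 6.5% = $11,679.07. Over-quota duty = $64,766.90 × 31% = $20,077.74.
Line duty = $11,679.07 + $20,077.74 = $31,756.81.
Line 3 (W-613, Merador, 115 units, $19,661.55):
Base rate for W-613 is 16%.
Origin Merador qualifies under the Solena–Merador agreement and W-613 is covered: preferential rate Free applies instead.
Duty = $19,661.55 × 0% = $0.00.
Total = $418.32 + $31,756.81 + $0.00 = $32,175.13.

$32,175.13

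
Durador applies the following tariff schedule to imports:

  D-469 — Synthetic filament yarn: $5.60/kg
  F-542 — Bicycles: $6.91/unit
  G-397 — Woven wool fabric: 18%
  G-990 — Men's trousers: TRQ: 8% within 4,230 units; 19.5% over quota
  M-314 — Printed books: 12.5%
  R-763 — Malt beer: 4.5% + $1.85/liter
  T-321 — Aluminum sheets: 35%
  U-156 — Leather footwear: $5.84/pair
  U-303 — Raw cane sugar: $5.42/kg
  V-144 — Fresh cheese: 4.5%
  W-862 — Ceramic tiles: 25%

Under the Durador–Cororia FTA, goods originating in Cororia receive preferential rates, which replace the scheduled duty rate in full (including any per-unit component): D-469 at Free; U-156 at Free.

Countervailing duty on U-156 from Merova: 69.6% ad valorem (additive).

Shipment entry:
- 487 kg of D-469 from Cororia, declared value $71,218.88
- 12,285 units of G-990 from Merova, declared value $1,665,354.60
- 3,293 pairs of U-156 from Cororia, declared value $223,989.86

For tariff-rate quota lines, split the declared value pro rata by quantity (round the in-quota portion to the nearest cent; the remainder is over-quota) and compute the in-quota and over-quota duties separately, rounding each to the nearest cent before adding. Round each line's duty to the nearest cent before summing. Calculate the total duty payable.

$258,800.98

Line 1 (D-469, Cororia, 487 kg, $71,218.88):
Base rate for D-469 is $5.60/kg.
Origin Cororia qualifies under the Durador–Cororia agreement and D-469 is covered: preferential rate Free applies instead.
Duty = $71,218.88 × 0% = $0.00.
Line 2 (G-990, Merova, 12,285 units, $1,665,354.60):
Code G-990 is under a tariff-rate quota (threshold 4,230 units). In-quota: 4,230 units at 8%; over-quota: 8,055 units at 19.5%.
Pro-rata value split: in-quota = $1,665,354.60 × 4,230/12,285 = $573,418.80; over-quota = $1,665,354.60 − $573,418.80 = $1,091,935.80.
In-quota duty = $573,418.80 × 8% = $45,873.50. Over-quota duty = $1,091,935.80 × 19.5% = $212,927.48.
Line duty = $45,873.50 + $212,927.48 = $258,800.98.
Line 3 (U-156, Cororia, 3,293 pairs, $223,989.86):
Base rate for U-156 is $5.84/pair.
Origin Cororia qualifies under the Durador–Cororia agreement and U-156 is covered: preferential rate Free applies instead.
The additional-duty order on U-156 targets Merova, not Cororia; it does not apply.
Duty = $223,989.86 × 0% = $0.00.
Total = $0.00 + $258,800.98 + $0.00 = $258,800.98.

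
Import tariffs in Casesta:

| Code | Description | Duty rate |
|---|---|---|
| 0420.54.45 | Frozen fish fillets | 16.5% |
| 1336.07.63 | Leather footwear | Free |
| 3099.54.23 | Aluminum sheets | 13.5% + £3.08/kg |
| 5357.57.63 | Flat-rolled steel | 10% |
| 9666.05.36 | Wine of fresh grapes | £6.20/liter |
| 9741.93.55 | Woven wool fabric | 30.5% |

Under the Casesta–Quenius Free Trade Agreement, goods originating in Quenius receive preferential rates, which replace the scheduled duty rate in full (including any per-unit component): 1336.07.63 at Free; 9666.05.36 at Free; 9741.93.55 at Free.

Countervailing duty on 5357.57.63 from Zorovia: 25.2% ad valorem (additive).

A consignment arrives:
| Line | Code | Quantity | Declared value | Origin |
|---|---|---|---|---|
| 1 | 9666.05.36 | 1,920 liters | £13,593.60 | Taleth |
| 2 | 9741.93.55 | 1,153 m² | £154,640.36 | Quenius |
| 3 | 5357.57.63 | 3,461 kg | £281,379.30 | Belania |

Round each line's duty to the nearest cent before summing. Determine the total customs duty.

£40,041.93

Line 1 (9666.05.36, Taleth, 1,920 liters, £13,593.60):
Base rate for 9666.05.36 is £6.20/liter.
9666.05.36 has an FTA preferential rate, but origin Taleth is not Quenius; base rate stands.
Duty = 1,920 × £6.20 = £11,904.00.
Line 2 (9741.93.55, Quenius, 1,153 m², £154,640.36):
Base rate for 9741.93.55 is 30.5%.
Origin Quenius qualifies under the Casesta–Quenius agreement and 9741.93.55 is covered: preferential rate Free applies instead.
Duty = £154,640.36 × 0% = £0.00.
Line 3 (5357.57.63, Belania, 3,461 kg, £281,379.30):
Base rate for 5357.57.63 is 10%.
The additional-duty order on 5357.57.63 targets Zorovia, not Belania; it does not apply.
Duty = £281,379.30 × 10% = £28,137.93.
Total = £11,904.00 + £0.00 + £28,137.93 = £40,041.93.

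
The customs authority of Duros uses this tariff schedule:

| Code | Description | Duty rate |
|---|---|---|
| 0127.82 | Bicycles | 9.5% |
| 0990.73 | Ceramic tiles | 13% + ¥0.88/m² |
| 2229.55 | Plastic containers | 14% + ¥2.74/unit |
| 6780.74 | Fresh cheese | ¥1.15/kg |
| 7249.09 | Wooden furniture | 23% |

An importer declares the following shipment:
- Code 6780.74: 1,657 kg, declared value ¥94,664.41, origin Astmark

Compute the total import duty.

Line 1 (6780.74, Astmark, 1,657 kg, ¥94,664.41):
Base rate for 6780.74 is ¥1.15/kg.
Duty = 1,657 × ¥1.15 = ¥1,905.55.

¥1,905.55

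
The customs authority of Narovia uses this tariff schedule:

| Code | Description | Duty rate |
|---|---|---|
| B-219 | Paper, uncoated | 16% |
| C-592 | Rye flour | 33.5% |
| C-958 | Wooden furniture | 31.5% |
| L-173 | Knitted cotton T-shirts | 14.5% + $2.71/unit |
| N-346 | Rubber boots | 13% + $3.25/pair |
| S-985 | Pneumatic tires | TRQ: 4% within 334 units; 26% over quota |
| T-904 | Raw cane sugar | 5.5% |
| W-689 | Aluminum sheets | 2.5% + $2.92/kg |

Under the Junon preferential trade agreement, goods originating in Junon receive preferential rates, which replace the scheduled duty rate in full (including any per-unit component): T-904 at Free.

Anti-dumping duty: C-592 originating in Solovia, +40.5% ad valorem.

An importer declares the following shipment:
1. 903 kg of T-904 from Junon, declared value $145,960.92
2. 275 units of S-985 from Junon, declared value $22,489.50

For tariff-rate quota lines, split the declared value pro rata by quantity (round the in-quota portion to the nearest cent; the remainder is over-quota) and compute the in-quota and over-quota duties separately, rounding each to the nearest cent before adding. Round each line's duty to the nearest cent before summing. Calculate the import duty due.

Line 1 (T-904, Junon, 903 kg, $145,960.92):
Base rate for T-904 is 5.5%.
Origin Junon qualifies under the Narovia–Junon agreement and T-904 is covered: preferential rate Free applies instead.
Duty = $145,960.92 × 0% = $0.00.
Line 2 (S-985, Junon, 275 units, $22,489.50):
Code S-985 is under a tariff-rate quota (threshold 334 units). Quantity 275 units is within the quota, so the in-quota rate 4% applies to the full value.
Duty = $22,489.50 × 4% = $899.58.
Total = $0.00 + $899.58 = $899.58.

$899.58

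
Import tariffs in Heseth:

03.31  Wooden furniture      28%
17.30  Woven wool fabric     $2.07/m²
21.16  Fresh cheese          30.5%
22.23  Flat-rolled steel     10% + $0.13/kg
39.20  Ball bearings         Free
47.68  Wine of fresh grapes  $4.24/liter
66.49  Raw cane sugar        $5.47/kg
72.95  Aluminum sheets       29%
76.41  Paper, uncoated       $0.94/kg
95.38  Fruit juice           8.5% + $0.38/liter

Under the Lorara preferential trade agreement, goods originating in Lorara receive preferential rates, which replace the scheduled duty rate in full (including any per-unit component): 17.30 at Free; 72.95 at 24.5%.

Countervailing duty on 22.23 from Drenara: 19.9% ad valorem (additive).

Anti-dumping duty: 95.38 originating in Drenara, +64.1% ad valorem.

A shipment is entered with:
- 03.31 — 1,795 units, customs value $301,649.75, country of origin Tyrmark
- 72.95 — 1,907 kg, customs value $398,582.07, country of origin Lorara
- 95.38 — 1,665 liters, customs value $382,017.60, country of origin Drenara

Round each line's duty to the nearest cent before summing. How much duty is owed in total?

Line 1 (03.31, Tyrmark, 1,795 units, $301,649.75):
Base rate for 03.31 is 28%.
Duty = $301,649.75 × 28% = $84,461.93.
Line 2 (72.95, Lorara, 1,907 kg, $398,582.07):
Base rate for 72.95 is 29%.
Origin Lorara qualifies under the Heseth–Lorara agreement and 72.95 is covered: preferential rate 24.5% applies instead.
Duty = $398,582.07 × 24.5% = $97,652.61.
Line 3 (95.38, Drenara, 1,665 liters, $382,017.60):
Base rate for 95.38 is 8.5% + $0.38/liter.
Additional duty on 95.38 from Drenara: +64.1%. Applied ad valorem rate: 8.5% + 64.1% = 72.6%.
Duty = $382,017.60 × 72.6% + 1,665 × $0.38 = $277,977.48.
Total = $84,461.93 + $97,652.61 + $277,977.48 = $460,092.02.

$460,092.02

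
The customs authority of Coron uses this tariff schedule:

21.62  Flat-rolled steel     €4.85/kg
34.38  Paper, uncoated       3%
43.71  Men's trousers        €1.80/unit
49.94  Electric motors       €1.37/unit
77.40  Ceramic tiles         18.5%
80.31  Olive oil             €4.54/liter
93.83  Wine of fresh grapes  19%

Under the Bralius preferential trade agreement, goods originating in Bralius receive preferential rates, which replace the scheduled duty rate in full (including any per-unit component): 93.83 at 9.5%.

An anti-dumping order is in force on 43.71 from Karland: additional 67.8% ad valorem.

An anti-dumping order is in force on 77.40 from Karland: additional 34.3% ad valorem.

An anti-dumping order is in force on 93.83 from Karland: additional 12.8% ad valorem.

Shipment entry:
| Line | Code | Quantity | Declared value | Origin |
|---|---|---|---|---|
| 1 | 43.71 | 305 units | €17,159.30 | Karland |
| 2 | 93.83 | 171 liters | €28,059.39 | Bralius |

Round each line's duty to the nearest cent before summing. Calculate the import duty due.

Line 1 (43.71, Karland, 305 units, €17,159.30):
Base rate for 43.71 is €1.80/unit.
Additional duty on 43.71 from Karland: +67.8% ad valorem. Applied ad valorem rate = 67.8%.
Duty = €17,159.30 × 67.8% + 305 × €1.80 = €12,183.01.
Line 2 (93.83, Bralius, 171 liters, €28,059.39):
Base rate for 93.83 is 19%.
Origin Bralius qualifies under the Coron–Bralius agreement and 93.83 is covered: preferential rate 9.5% applies instead.
The additional-duty order on 93.83 targets Karland, not Bralius; it does not apply.
Duty = €28,059.39 × 9.5% = €2,665.64.
Total = €12,183.01 + €2,665.64 = €14,848.65.

€14,848.65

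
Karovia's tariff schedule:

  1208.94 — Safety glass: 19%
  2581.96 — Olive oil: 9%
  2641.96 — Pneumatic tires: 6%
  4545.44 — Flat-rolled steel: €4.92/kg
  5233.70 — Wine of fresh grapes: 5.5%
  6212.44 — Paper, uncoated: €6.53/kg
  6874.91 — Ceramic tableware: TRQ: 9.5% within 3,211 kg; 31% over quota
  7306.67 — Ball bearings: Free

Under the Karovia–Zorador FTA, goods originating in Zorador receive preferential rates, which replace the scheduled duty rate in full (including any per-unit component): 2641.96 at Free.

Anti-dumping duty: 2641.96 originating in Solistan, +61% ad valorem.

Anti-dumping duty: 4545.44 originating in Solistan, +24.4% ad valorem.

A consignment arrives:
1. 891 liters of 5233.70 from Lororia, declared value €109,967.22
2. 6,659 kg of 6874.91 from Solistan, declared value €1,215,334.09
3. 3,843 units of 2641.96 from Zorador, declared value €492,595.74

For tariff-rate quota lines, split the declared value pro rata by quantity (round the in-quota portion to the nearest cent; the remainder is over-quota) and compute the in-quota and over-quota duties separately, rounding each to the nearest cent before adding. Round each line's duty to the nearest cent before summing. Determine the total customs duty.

€256,803.25

Line 1 (5233.70, Lororia, 891 liters, €109,967.22):
Base rate for 5233.70 is 5.5%.
Duty = €109,967.22 × 5.5% = €6,048.20.
Line 2 (6874.91, Solistan, 6,659 kg, €1,215,334.09):
Code 6874.91 is under a tariff-rate quota (threshold 3,211 kg). In-quota: 3,211 kg at 9.5%; over-quota: 3,448 kg at 31%.
Pro-rata value split: in-quota = €1,215,334.09 × 3,211/6,659 = €586,039.61; over-quota = €1,215,334.09 − €586,039.61 = €629,294.48.
In-quota duty = €586,039.61 × 9.5% = €55,673.76. Over-quota duty = €629,294.48 × 31% = €195,081.29.
Line duty = €55,673.76 + €195,081.29 = €250,755.05.
Line 3 (2641.96, Zorador, 3,843 units, €492,595.74):
Base rate for 2641.96 is 6%.
Origin Zorador qualifies under the Karovia–Zorador agreement and 2641.96 is covered: preferential rate Free applies instead.
The additional-duty order on 2641.96 targets Solistan, not Zorador; it does not apply.
Duty = €492,595.74 × 0% = €0.00.
Total = €6,048.20 + €250,755.05 + €0.00 = €256,803.25.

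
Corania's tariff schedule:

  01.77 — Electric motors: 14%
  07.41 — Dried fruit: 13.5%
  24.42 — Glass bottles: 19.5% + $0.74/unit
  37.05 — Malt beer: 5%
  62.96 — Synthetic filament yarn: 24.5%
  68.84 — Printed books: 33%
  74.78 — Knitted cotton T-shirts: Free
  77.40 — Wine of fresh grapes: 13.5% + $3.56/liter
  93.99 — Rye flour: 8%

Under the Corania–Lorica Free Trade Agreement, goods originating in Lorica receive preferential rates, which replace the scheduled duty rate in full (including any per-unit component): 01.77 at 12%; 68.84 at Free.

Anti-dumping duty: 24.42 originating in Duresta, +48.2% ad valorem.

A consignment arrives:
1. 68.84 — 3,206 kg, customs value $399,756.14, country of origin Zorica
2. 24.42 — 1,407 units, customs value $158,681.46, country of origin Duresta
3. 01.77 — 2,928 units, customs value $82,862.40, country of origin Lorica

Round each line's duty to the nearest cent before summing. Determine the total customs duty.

$250,331.55

Line 1 (68.84, Zorica, 3,206 kg, $399,756.14):
Base rate for 68.84 is 33%.
68.84 has an FTA preferential rate, but origin Zorica is not Lorica; base rate stands.
Duty = $399,756.14 × 33% = $131,919.53.
Line 2 (24.42, Duresta, 1,407 units, $158,681.46):
Base rate for 24.42 is 19.5% + $0.74/unit.
Additional duty on 24.42 from Duresta: +48.2%. Applied ad valorem rate: 19.5% + 48.2% = 67.7%.
Duty = $158,681.46 × 67.7% + 1,407 × $0.74 = $108,468.53.
Line 3 (01.77, Lorica, 2,928 units, $82,862.40):
Base rate for 01.77 is 14%.
Origin Lorica qualifies under the Corania–Lorica agreement and 01.77 is covered: preferential rate 12% applies instead.
Duty = $82,862.40 × 12% = $9,943.49.
Total = $131,919.53 + $108,468.53 + $9,943.49 = $250,331.55.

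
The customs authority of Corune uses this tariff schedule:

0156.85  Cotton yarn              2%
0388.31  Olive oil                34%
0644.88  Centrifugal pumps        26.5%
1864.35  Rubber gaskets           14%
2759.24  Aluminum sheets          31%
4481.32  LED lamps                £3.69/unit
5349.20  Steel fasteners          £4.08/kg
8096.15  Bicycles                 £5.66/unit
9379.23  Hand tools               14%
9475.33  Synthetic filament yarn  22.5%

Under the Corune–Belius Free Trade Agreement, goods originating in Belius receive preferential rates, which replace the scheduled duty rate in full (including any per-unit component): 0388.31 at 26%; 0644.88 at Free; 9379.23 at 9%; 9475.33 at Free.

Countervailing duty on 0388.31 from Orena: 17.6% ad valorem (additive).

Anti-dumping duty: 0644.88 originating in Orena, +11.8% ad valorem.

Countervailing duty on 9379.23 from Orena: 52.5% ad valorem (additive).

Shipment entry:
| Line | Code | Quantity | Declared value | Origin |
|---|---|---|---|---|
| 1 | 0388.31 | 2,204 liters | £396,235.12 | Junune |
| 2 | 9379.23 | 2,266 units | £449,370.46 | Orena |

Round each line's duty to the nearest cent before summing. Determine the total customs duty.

£433,551.30

Line 1 (0388.31, Junune, 2,204 liters, £396,235.12):
Base rate for 0388.31 is 34%.
0388.31 has an FTA preferential rate, but origin Junune is not Belius; base rate stands.
The additional-duty order on 0388.31 targets Orena, not Junune; it does not apply.
Duty = £396,235.12 × 34% = £134,719.94.
Line 2 (9379.23, Orena, 2,266 units, £449,370.46):
Base rate for 9379.23 is 14%.
9379.23 has an FTA preferential rate, but origin Orena is not Belius; base rate stands.
Additional duty on 9379.23 from Orena: +52.5%. Applied ad valorem rate: 14% + 52.5% = 66.5%.
Duty = £449,370.46 × 66.5% = £298,831.36.
Total = £134,719.94 + £298,831.36 = £433,551.30.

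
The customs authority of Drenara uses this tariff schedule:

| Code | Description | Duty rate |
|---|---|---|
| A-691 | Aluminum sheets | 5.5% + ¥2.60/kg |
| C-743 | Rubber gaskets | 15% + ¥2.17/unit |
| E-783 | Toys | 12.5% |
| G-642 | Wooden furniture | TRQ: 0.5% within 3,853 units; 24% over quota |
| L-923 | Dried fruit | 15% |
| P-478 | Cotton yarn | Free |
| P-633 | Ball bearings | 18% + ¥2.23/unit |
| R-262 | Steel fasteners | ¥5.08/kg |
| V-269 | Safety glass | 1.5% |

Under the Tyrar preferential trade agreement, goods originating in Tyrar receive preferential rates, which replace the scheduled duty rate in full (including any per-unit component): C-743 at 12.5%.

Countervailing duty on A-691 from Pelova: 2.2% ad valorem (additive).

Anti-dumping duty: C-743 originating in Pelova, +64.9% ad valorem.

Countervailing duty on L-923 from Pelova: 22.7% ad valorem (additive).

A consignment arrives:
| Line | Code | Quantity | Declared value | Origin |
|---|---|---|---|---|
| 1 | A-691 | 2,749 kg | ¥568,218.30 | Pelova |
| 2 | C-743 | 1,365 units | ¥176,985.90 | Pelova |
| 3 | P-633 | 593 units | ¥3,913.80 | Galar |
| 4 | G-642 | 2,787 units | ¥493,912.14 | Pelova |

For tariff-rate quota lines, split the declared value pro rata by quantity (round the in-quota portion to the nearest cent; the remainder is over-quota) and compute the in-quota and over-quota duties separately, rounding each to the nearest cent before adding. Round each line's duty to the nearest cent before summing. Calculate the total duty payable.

¥199,770.42

Line 1 (A-691, Pelova, 2,749 kg, ¥568,218.30):
Base rate for A-691 is 5.5% + ¥2.60/kg.
Additional duty on A-691 from Pelova: +2.2%. Applied ad valorem rate: 5.5% + 2.2% = 7.7%.
Duty = ¥568,218.30 × 7.7% + 2,749 × ¥2.60 = ¥50,900.21.
Line 2 (C-743, Pelova, 1,365 units, ¥176,985.90):
Base rate for C-743 is 15% + ¥2.17/unit.
C-743 has an FTA preferential rate, but origin Pelova is not Tyrar; base rate stands.
Additional duty on C-743 from Pelova: +64.9%. Applied ad valorem rate: 15% + 64.9% = 79.9%.
Duty = ¥176,985.90 × 79.9% + 1,365 × ¥2.17 = ¥144,373.78.
Line 3 (P-633, Galar, 593 units, ¥3,913.80):
Base rate for P-633 is 18% + ¥2.23/unit.
Duty = ¥3,913.80 × 18% + 593 × ¥2.23 = ¥2,026.87.
Line 4 (G-642, Pelova, 2,787 units, ¥493,912.14):
Code G-642 is under a tariff-rate quota (threshold 3,853 units). Quantity 2,787 units is within the quota, so the in-quota rate 0.5% applies to the full value.
Duty = ¥493,912.14 × 0.5% = ¥2,469.56.
Total = ¥50,900.21 + ¥144,373.78 + ¥2,026.87 + ¥2,469.56 = ¥199,770.42.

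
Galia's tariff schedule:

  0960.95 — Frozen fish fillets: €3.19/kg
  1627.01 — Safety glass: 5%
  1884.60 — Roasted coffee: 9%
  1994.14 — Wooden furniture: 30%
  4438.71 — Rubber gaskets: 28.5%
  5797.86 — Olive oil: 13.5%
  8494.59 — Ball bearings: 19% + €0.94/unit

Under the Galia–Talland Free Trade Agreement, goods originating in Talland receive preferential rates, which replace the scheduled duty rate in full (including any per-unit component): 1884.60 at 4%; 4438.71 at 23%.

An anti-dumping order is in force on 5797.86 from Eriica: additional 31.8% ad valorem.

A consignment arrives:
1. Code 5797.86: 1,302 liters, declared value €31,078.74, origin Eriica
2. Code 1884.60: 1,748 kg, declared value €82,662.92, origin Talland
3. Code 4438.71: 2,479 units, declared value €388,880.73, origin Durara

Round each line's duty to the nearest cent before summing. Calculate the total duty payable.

Line 1 (5797.86, Eriica, 1,302 liters, €31,078.74):
Base rate for 5797.86 is 13.5%.
Additional duty on 5797.86 from Eriica: +31.8%. Applied ad valorem rate: 13.5% + 31.8% = 45.3%.
Duty = €31,078.74 × 45.3% = €14,078.67.
Line 2 (1884.60, Talland, 1,748 kg, €82,662.92):
Base rate for 1884.60 is 9%.
Origin Talland qualifies under the Galia–Talland agreement and 1884.60 is covered: preferential rate 4% applies instead.
Duty = €82,662.92 × 4% = €3,306.52.
Line 3 (4438.71, Durara, 2,479 units, €388,880.73):
Base rate for 4438.71 is 28.5%.
4438.71 has an FTA preferential rate, but origin Durara is not Talland; base rate stands.
Duty = €388,880.73 × 28.5% = €110,831.01.
Total = €14,078.67 + €3,306.52 + €110,831.01 = €128,216.20.

€128,216.20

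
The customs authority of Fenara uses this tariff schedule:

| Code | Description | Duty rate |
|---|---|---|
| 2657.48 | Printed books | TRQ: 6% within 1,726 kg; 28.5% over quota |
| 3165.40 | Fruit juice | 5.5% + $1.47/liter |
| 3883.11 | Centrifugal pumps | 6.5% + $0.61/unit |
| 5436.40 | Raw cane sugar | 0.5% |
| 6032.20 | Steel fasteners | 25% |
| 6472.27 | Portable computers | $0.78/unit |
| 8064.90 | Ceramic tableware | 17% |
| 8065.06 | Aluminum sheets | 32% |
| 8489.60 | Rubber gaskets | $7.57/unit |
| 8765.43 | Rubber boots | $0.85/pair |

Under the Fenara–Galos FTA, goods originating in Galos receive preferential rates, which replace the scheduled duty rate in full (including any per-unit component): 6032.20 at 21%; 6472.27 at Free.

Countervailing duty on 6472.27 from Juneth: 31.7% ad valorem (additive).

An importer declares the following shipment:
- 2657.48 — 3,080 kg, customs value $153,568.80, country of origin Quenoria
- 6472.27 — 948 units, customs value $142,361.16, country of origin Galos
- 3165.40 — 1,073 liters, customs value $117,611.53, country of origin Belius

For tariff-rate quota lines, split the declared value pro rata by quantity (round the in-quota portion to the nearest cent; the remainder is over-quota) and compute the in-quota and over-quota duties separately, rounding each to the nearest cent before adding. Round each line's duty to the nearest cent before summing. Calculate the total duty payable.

$32,449.92

Line 1 (2657.48, Quenoria, 3,080 kg, $153,568.80):
Code 2657.48 is under a tariff-rate quota (threshold 1,726 kg). In-quota: 1,726 kg at 6%; over-quota: 1,354 kg at 28.5%.
Pro-rata value split: in-quota = $153,568.80 × 1,726/3,080 = $86,058.36; over-quota = $153,568.80 − $86,058.36 = $67,510.44.
In-quota duty = $86,058.36 × 6% = $5,163.50. Over-quota duty = $67,510.44 × 28.5% = $19,240.48.
Line duty = $5,163.50 + $19,240.48 = $24,403.98.
Line 2 (6472.27, Galos, 948 units, $142,361.16):
Base rate for 6472.27 is $0.78/unit.
Origin Galos qualifies under the Fenara–Galos agreement and 6472.27 is covered: preferential rate Free applies instead.
The additional-duty order on 6472.27 targets Juneth, not Galos; it does not apply.
Duty = $142,361.16 × 0% = $0.00.
Line 3 (3165.40, Belius, 1,073 liters, $117,611.53):
Base rate for 3165.40 is 5.5% + $1.47/liter.
Duty = $117,611.53 × 5.5% + 1,073 × $1.47 = $8,045.94.
Total = $24,403.98 + $0.00 + $8,045.94 = $32,449.92.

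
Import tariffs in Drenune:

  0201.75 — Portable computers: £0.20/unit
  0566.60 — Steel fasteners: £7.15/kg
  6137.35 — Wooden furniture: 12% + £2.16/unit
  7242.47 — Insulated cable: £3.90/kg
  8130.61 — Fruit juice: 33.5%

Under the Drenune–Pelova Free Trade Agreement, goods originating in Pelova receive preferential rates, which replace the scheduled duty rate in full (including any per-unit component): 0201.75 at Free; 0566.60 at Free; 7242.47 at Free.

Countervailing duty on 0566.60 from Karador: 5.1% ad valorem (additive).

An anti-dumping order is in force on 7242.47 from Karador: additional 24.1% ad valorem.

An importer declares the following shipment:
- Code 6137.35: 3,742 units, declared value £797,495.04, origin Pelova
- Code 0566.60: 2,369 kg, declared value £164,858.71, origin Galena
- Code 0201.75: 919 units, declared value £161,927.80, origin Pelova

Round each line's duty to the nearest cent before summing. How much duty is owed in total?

£120,720.47

Line 1 (6137.35, Pelova, 3,742 units, £797,495.04):
Base rate for 6137.35 is 12% + £2.16/unit.
Origin Pelova is the FTA partner but 6137.35 is not on the preference list; base rate stands.
Duty = £797,495.04 × 12% + 3,742 × £2.16 = £103,782.12.
Line 2 (0566.60, Galena, 2,369 kg, £164,858.71):
Base rate for 0566.60 is £7.15/kg.
0566.60 has an FTA preferential rate, but origin Galena is not Pelova; base rate stands.
The additional-duty order on 0566.60 targets Karador, not Galena; it does not apply.
Duty = 2,369 × £7.15 = £16,938.35.
Line 3 (0201.75, Pelova, 919 units, £161,927.80):
Base rate for 0201.75 is £0.20/unit.
Origin Pelova qualifies under the Drenune–Pelova agreement and 0201.75 is covered: preferential rate Free applies instead.
Duty = £161,927.80 × 0% = £0.00.
Total = £103,782.12 + £16,938.35 + £0.00 = £120,720.47.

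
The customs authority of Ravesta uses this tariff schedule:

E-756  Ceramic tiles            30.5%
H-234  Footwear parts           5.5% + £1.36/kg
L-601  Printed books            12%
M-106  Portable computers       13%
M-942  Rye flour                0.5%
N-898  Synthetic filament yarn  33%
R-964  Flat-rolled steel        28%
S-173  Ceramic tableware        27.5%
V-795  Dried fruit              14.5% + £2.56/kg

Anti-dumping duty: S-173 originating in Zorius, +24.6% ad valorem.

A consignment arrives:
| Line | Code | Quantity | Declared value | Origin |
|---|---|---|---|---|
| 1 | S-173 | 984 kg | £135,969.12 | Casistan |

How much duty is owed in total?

£37,391.51

Line 1 (S-173, Casistan, 984 kg, £135,969.12):
Base rate for S-173 is 27.5%.
The additional-duty order on S-173 targets Zorius, not Casistan; it does not apply.
Duty = £135,969.12 × 27.5% = £37,391.51.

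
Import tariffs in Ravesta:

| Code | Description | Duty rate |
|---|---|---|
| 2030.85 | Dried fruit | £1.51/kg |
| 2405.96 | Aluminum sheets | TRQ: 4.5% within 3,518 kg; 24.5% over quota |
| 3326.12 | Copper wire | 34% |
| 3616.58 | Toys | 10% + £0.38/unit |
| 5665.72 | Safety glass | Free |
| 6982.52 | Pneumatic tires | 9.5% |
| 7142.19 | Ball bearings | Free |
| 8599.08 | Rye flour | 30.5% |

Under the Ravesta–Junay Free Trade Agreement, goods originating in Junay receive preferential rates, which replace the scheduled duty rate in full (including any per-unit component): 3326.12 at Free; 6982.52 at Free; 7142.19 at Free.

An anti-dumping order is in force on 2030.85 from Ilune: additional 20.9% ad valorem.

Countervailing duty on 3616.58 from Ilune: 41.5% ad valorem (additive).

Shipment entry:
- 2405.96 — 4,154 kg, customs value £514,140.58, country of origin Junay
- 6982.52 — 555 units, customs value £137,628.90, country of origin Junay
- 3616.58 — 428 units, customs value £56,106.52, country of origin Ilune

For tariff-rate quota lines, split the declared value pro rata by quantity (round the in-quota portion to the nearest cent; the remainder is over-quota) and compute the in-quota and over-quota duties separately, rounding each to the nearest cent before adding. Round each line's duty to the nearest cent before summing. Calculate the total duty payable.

£67,937.37

Line 1 (2405.96, Junay, 4,154 kg, £514,140.58):
Code 2405.96 is under a tariff-rate quota (threshold 3,518 kg). In-quota: 3,518 kg at 4.5%; over-quota: 636 kg at 24.5%.
Pro-rata value split: in-quota = £514,140.58 × 3,518/4,154 = £435,422.86; over-quota = £514,140.58 − £435,422.86 = £78,717.72.
In-quota duty = £435,422.86 × 4.5% = £19,594.03. Over-quota duty = £78,717.72 × 24.5% = £19,285.84.
Line duty = £19,594.03 + £19,285.84 = £38,879.87.
Line 2 (6982.52, Junay, 555 units, £137,628.90):
Base rate for 6982.52 is 9.5%.
Origin Junay qualifies under the Ravesta–Junay agreement and 6982.52 is covered: preferential rate Free applies instead.
Duty = £137,628.90 × 0% = £0.00.
Line 3 (3616.58, Ilune, 428 units, £56,106.52):
Base rate for 3616.58 is 10% + £0.38/unit.
Additional duty on 3616.58 from Ilune: +41.5%. Applied ad valorem rate: 10% + 41.5% = 51.5%.
Duty = £56,106.52 × 51.5% + 428 × £0.38 = £29,057.50.
Total = £38,879.87 + £0.00 + £29,057.50 = £67,937.37.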